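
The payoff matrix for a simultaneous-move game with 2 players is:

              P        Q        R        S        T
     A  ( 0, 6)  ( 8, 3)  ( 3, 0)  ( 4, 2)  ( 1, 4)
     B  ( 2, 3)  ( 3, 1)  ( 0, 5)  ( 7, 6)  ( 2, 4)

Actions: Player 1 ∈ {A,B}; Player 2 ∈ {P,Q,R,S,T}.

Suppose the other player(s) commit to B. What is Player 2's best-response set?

u_2(P vs B) = 3
u_2(Q vs B) = 1
u_2(R vs B) = 5
u_2(S vs B) = 6
u_2(T vs B) = 4
max payoff 6 at {S}

BR_2 = {S}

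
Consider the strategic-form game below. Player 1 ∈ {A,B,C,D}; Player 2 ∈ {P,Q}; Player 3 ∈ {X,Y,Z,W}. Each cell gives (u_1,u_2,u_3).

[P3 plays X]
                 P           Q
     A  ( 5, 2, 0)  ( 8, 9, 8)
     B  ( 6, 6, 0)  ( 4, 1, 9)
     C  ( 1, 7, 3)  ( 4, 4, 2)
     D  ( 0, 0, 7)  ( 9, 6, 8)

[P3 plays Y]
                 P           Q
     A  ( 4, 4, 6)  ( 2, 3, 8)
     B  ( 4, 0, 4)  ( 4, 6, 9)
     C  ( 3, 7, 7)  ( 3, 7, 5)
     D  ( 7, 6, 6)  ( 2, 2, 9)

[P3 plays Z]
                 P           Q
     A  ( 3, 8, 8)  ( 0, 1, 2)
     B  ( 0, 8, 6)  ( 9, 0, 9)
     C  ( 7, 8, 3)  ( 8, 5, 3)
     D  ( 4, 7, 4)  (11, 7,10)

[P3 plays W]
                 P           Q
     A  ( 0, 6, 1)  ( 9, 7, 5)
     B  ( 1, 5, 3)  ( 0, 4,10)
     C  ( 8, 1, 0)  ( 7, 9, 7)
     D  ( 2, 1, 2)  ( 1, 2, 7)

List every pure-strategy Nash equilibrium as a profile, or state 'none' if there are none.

PSNE = {(D,Q,Z)}

(A,P,X): not NE [P1→B gives 6>5; P2→Q gives 9>2; P3→Z gives 8>0]
(A,P,Y): not NE [P1→D gives 7>4; P3→Z gives 8>6]
(A,P,Z): not NE [P1→C gives 7>3]
(A,P,W): not NE [P1→C gives 8>0; P2→Q gives 7>6; P3→Z gives 8>1]
(A,Q,X): not NE [P1→D gives 9>8]
(A,Q,Y): not NE [P1→B gives 4>2; P2→P gives 4>3]
(A,Q,Z): not NE [P1→D gives 11>0; P2→P gives 8>1; P3→Y gives 8>2]
(A,Q,W): not NE [P3→Y gives 8>5]
(B,P,X): not NE [P3→Z gives 6>0]
(B,P,Y): not NE [P1→D gives 7>4; P2→Q gives 6>0; P3→Z gives 6>4]
(B,P,Z): not NE [P1→C gives 7>0]
(B,P,W): not NE [P1→C gives 8>1; P3→Z gives 6>3]
(B,Q,X): not NE [P1→D gives 9>4; P2→P gives 6>1; P3→W gives 10>9]
(B,Q,Y): not NE [P3→W gives 10>9]
(B,Q,Z): not NE [P1→D gives 11>9; P2→P gives 8>0; P3→W gives 10>9]
(B,Q,W): not NE [P1→A gives 9>0; P2→P gives 5>4]
(C,P,X): not NE [P1→B gives 6>1; P3→Y gives 7>3]
(C,P,Y): not NE [P1→D gives 7>3]
(C,P,Z): not NE [P3→Y gives 7>3]
(C,P,W): not NE [P2→Q gives 9>1; P3→Y gives 7>0]
(C,Q,X): not NE [P1→D gives 9>4; P2→P gives 7>4; P3→W gives 7>2]
(C,Q,Y): not NE [P1→B gives 4>3; P3→W gives 7>5]
(C,Q,Z): not NE [P1→D gives 11>8; P2→P gives 8>5; P3→W gives 7>3]
(C,Q,W): not NE [P1→A gives 9>7]
(D,P,X): not NE [P1→B gives 6>0; P2→Q gives 6>0]
(D,P,Y): not NE [P3→X gives 7>6]
(D,P,Z): not NE [P1→C gives 7>4; P3→X gives 7>4]
(D,P,W): not NE [P1→C gives 8>2; P2→Q gives 2>1; P3→X gives 7>2]
(D,Q,X): not NE [P3→Z gives 10>8]
(D,Q,Y): not NE [P1→B gives 4>2; P2→P gives 6>2; P3→Z gives 10>9]
(D,Q,Z): NE
(D,Q,W): not NE [P1→A gives 9>1; P3→Z gives 10>7]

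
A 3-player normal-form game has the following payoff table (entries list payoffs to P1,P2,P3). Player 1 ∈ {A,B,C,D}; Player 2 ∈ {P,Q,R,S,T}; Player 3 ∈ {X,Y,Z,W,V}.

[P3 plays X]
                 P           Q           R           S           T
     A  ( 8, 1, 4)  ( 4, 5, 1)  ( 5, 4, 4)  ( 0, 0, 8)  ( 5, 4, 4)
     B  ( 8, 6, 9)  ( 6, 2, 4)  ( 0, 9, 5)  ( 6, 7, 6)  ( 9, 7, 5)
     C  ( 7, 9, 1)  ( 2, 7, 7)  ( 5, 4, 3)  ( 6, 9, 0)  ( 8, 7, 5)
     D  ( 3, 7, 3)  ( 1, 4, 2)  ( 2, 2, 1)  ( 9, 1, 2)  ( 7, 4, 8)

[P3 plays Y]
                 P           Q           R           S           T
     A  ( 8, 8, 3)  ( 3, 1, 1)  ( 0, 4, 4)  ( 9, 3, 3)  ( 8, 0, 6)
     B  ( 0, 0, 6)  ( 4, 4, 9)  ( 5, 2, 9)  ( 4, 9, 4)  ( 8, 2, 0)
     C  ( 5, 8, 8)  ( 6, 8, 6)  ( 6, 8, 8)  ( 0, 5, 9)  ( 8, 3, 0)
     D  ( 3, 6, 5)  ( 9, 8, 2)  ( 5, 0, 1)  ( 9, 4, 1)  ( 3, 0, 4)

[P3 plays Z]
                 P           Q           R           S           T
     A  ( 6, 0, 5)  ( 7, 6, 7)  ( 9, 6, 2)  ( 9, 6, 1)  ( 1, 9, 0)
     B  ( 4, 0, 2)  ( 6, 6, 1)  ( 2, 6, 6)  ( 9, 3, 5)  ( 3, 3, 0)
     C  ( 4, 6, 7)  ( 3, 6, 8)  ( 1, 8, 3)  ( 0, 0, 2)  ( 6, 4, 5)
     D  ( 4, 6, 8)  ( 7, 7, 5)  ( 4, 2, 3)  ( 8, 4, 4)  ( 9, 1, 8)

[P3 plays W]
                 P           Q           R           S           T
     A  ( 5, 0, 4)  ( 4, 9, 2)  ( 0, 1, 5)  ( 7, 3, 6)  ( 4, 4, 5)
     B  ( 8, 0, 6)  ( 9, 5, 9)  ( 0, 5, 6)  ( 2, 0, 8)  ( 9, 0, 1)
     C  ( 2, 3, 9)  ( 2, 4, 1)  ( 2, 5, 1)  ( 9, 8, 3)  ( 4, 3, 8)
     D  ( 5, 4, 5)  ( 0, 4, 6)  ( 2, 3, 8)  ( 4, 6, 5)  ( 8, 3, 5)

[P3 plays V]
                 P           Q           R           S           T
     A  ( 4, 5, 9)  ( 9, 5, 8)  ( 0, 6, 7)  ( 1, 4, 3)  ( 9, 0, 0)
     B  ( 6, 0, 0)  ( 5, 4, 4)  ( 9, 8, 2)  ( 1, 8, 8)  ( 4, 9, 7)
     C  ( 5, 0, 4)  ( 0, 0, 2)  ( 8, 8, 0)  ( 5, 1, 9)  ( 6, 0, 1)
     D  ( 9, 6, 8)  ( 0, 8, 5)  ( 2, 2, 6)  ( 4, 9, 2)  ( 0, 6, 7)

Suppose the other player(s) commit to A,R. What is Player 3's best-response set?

u_3(X vs A,R) = 4
u_3(Y vs A,R) = 4
u_3(Z vs A,R) = 2
u_3(W vs A,R) = 5
u_3(V vs A,R) = 7
max payoff 7 at {V}

BR_3 = {V}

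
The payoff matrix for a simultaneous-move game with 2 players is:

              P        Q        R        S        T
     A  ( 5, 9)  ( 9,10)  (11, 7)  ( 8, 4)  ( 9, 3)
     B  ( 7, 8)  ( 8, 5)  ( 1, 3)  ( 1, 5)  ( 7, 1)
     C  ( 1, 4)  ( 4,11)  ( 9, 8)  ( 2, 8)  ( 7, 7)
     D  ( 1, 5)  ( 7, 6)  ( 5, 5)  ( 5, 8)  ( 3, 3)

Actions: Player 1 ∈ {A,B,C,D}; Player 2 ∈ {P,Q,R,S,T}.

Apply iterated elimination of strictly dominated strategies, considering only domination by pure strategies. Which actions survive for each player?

Survivors P1:{A,B} P2:{P,Q}

P1 drop C (A beats it: P:5>1 Q:9>4 R:11>9 S:8>2 T:9>7)
P1 drop D (A beats it: P:5>1 Q:9>7 R:11>5 S:8>5 T:9>3)
P2 drop R (P beats it: A:9>7 B:8>3)
P2 drop S (P beats it: A:9>4 B:8>5)
P2 drop T (P beats it: A:9>3 B:8>1)
P1→{A,B} P2→{P,Q}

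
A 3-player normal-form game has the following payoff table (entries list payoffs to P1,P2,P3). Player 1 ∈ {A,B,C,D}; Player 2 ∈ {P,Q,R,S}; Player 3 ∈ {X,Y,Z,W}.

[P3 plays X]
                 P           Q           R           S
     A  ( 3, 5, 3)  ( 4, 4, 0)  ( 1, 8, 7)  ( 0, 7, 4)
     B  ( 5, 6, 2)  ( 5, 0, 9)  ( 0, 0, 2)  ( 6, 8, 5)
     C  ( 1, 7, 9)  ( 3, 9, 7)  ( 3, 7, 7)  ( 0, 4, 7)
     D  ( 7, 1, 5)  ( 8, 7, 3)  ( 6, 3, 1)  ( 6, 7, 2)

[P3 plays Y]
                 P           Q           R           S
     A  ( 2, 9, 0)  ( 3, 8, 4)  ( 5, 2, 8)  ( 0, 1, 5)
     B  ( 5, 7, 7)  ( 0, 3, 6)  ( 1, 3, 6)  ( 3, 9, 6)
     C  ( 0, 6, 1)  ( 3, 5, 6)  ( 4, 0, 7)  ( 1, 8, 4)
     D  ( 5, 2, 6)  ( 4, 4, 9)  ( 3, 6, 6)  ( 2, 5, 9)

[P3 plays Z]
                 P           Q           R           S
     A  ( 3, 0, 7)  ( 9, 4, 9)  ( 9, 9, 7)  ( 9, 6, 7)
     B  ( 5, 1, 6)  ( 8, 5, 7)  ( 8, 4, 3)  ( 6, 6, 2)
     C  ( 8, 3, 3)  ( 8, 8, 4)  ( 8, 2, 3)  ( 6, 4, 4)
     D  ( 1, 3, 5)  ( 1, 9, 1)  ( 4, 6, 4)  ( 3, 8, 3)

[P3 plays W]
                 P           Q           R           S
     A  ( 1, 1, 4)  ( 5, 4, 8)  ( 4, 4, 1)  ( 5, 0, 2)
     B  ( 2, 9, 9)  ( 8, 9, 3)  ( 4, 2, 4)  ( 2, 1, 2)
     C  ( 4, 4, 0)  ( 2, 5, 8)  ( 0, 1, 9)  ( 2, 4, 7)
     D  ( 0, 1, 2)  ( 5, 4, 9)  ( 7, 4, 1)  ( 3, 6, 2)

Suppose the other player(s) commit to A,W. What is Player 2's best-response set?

P2 best: {Q,R}

u_2(P vs A,W) = 1
u_2(Q vs A,W) = 4
u_2(R vs A,W) = 4
u_2(S vs A,W) = 0
max payoff 4 at {Q,R}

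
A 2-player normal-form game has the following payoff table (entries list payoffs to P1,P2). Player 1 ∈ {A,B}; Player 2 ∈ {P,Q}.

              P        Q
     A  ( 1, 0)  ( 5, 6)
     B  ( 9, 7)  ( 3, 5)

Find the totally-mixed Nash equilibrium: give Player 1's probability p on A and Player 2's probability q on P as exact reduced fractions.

P1 indiff ⇒ q·1+(1-q)·5 = q·9+(1-q)·3 ⇒ q(-8) = (1-q)(-2) ⇒ q = 1/5
P2 indiff ⇒ p·0+(1-p)·7 = p·6+(1-p)·5 ⇒ p(-6) = (1-p)(-2) ⇒ p = 1/4

P1 mixes 1/4 on A; P2 mixes 1/5 on P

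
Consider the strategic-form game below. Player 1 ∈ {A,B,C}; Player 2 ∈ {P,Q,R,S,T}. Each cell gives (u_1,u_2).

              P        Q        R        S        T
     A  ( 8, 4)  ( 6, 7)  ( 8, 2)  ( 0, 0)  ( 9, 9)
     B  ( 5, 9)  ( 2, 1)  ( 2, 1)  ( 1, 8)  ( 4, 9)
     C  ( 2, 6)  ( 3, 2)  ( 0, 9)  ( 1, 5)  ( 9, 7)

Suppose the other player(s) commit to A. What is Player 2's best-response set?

BR_2 = {T}

u_2(P vs A) = 4
u_2(Q vs A) = 7
u_2(R vs A) = 2
u_2(S vs A) = 0
u_2(T vs A) = 9
max payoff 9 at {T}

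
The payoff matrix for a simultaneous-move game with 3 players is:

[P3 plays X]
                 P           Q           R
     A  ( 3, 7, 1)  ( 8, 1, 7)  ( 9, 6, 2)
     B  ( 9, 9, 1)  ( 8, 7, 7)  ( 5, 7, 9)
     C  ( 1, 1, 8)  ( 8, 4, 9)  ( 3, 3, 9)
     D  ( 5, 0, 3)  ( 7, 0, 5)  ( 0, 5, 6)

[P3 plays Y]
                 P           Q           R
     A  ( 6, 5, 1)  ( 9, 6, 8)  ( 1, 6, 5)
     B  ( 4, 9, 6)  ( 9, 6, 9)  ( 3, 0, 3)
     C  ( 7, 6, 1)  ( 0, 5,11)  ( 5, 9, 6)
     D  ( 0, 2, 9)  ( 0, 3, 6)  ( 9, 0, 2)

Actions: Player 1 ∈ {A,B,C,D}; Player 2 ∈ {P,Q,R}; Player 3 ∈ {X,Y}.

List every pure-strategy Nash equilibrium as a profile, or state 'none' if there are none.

PSNE = {(A,Q,Y)}

(A,P,X): not NE [P1→B gives 9>3]
(A,P,Y): not NE [P1→C gives 7>6; P2→R gives 6>5]
(A,Q,X): not NE [P2→P gives 7>1; P3→Y gives 8>7]
(A,Q,Y): NE
(A,R,X): not NE [P2→P gives 7>6; P3→Y gives 5>2]
(A,R,Y): not NE [P1→D gives 9>1]
(B,P,X): not NE [P3→Y gives 6>1]
(B,P,Y): not NE [P1→C gives 7>4]
(B,Q,X): not NE [P2→P gives 9>7; P3→Y gives 9>7]
(B,Q,Y): not NE [P2→P gives 9>6]
(B,R,X): not NE [P1→A gives 9>5; P2→P gives 9>7]
(B,R,Y): not NE [P1→D gives 9>3; P2→P gives 9>0; P3→X gives 9>3]
(C,P,X): not NE [P1→B gives 9>1; P2→Q gives 4>1]
(C,P,Y): not NE [P2→R gives 9>6; P3→X gives 8>1]
(C,Q,X): not NE [P3→Y gives 11>9]
(C,Q,Y): not NE [P1→B gives 9>0; P2→R gives 9>5]
(C,R,X): not NE [P1→A gives 9>3; P2→Q gives 4>3]
(C,R,Y): not NE [P1→D gives 9>5; P3→X gives 9>6]
(D,P,X): not NE [P1→B gives 9>5; P2→R gives 5>0; P3→Y gives 9>3]
(D,P,Y): not NE [P1→C gives 7>0; P2→Q gives 3>2]
(D,Q,X): not NE [P1→C gives 8>7; P2→R gives 5>0; P3→Y gives 6>5]
(D,Q,Y): not NE [P1→B gives 9>0]
(D,R,X): not NE [P1→A gives 9>0]
(D,R,Y): not NE [P2→Q gives 3>0; P3→X gives 6>2]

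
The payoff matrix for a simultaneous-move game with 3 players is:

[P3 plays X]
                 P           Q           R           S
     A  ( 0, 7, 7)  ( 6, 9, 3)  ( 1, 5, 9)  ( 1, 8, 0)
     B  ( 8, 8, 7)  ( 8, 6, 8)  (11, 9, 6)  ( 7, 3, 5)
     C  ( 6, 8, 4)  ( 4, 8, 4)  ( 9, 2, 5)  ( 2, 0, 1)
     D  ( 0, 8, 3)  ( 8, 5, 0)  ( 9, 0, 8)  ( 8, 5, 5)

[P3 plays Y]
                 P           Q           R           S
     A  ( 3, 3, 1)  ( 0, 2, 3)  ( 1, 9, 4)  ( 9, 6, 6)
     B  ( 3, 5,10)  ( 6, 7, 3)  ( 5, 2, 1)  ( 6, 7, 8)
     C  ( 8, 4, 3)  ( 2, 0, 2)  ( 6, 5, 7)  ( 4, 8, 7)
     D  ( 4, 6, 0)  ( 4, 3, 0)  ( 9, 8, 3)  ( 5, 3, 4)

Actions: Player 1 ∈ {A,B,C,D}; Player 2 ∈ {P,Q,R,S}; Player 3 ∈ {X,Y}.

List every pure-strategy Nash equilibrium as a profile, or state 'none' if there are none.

(A,P,X): not NE [P1→B gives 8>0; P2→Q gives 9>7]
(A,P,Y): not NE [P1→C gives 8>3; P2→R gives 9>3; P3→X gives 7>1]
(A,Q,X): not NE [P1→D gives 8>6]
(A,Q,Y): not NE [P1→B gives 6>0; P2→R gives 9>2]
(A,R,X): not NE [P1→B gives 11>1; P2→Q gives 9>5]
(A,R,Y): not NE [P1→D gives 9>1; P3→X gives 9>4]
(A,S,X): not NE [P1→D gives 8>1; P2→Q gives 9>8; P3→Y gives 6>0]
(A,S,Y): not NE [P2→R gives 9>6]
(B,P,X): not NE [P2→R gives 9>8; P3→Y gives 10>7]
(B,P,Y): not NE [P1→C gives 8>3; P2→S gives 7>5]
(B,Q,X): not NE [P2→R gives 9>6]
(B,Q,Y): not NE [P3→X gives 8>3]
(B,R,X): NE
(B,R,Y): not NE [P1→D gives 9>5; P2→S gives 7>2; P3→X gives 6>1]
(B,S,X): not NE [P1→D gives 8>7; P2→R gives 9>3; P3→Y gives 8>5]
(B,S,Y): not NE [P1→A gives 9>6]
(C,P,X): not NE [P1→B gives 8>6]
(C,P,Y): not NE [P2→S gives 8>4; P3→X gives 4>3]
(C,Q,X): not NE [P1→D gives 8>4]
(C,Q,Y): not NE [P1→B gives 6>2; P2→S gives 8>0; P3→X gives 4>2]
(C,R,X): not NE [P1→B gives 11>9; P2→Q gives 8>2; P3→Y gives 7>5]
(C,R,Y): not NE [P1→D gives 9>6; P2→S gives 8>5]
(C,S,X): not NE [P1→D gives 8>2; P2→Q gives 8>0; P3→Y gives 7>1]
(C,S,Y): not NE [P1→A gives 9>4]
(D,P,X): not NE [P1→B gives 8>0]
(D,P,Y): not NE [P1→C gives 8>4; P2→R gives 8>6; P3→X gives 3>0]
(D,Q,X): not NE [P2→P gives 8>5]
(D,Q,Y): not NE [P1→B gives 6>4; P2→R gives 8>3]
(D,R,X): not NE [P1→B gives 11>9; P2→P gives 8>0]
(D,R,Y): not NE [P3→X gives 8>3]
(D,S,X): not NE [P2→P gives 8>5]
(D,S,Y): not NE [P1→A gives 9>5; P2→R gives 8>3; P3→X gives 5>4]

Nash profiles: (B,R,X)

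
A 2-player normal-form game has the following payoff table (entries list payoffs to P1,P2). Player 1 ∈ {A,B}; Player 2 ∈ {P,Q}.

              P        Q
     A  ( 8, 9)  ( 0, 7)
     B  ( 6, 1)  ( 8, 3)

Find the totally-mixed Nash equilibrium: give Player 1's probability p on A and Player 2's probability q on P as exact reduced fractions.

(p,q) = (1/2, 4/5)

P1 indiff ⇒ q·8+(1-q)·0 = q·6+(1-q)·8 ⇒ q(2) = (1-q)(8) ⇒ q = 4/5
P2 indiff ⇒ p·9+(1-p)·1 = p·7+(1-p)·3 ⇒ p(2) = (1-p)(2) ⇒ p = 1/2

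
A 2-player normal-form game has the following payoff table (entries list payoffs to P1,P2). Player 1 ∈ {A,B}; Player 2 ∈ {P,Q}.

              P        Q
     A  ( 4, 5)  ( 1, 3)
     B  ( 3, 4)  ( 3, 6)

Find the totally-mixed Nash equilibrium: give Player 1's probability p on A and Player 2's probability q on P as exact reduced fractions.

P1 indiff ⇒ q·4+(1-q)·1 = q·3+(1-q)·3 ⇒ q(1) = (1-q)(2) ⇒ q = 2/3
P2 indiff ⇒ p·5+(1-p)·4 = p·3+(1-p)·6 ⇒ p(2) = (1-p)(2) ⇒ p = 1/2

(p,q) = (1/2, 2/3)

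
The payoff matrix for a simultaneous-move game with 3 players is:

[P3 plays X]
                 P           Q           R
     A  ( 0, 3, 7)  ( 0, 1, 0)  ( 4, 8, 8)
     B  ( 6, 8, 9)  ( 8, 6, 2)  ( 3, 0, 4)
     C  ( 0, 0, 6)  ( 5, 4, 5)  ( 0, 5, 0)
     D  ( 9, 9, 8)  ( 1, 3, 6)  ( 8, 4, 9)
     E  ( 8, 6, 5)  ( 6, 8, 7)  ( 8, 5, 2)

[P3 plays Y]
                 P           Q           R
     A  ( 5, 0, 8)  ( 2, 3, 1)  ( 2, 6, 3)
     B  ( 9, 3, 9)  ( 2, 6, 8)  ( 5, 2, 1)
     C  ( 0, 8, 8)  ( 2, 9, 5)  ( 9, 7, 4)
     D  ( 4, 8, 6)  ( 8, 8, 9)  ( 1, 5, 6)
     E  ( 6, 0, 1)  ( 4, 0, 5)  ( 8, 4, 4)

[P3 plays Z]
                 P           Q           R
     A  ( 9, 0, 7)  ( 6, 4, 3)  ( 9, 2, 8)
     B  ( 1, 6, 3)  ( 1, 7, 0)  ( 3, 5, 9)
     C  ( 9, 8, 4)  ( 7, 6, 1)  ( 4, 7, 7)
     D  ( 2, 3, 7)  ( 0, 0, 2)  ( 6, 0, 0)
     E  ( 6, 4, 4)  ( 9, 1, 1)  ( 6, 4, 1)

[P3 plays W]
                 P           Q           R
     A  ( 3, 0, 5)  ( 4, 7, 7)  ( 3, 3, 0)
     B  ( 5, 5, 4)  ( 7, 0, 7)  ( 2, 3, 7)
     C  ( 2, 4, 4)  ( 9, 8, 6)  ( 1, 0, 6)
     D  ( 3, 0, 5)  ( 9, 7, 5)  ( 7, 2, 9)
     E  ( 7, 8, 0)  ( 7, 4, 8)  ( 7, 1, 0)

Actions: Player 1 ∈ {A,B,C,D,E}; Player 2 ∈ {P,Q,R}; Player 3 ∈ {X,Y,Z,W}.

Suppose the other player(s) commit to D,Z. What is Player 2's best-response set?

BR_2 = {P}

u_2(P vs D,Z) = 3
u_2(Q vs D,Z) = 0
u_2(R vs D,Z) = 0
max payoff 3 at {P}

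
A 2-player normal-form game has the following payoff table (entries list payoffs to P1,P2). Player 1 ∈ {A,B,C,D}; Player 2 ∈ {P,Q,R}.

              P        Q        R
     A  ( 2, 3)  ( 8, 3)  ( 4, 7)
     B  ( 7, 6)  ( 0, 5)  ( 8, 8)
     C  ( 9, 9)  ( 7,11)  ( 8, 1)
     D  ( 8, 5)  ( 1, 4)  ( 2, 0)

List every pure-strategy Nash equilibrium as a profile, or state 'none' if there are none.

Nash profiles: (B,R)

(A,P): not NE [P1→C gives 9>2; P2→R gives 7>3]
(A,Q): not NE [P2→R gives 7>3]
(A,R): not NE [P1→C gives 8>4]
(B,P): not NE [P1→C gives 9>7; P2→R gives 8>6]
(B,Q): not NE [P1→A gives 8>0; P2→R gives 8>5]
(B,R): NE
(C,P): not NE [P2→Q gives 11>9]
(C,Q): not NE [P1→A gives 8>7]
(C,R): not NE [P2→Q gives 11>1]
(D,P): not NE [P1→C gives 9>8]
(D,Q): not NE [P1→A gives 8>1; P2→P gives 5>4]
(D,R): not NE [P1→C gives 8>2; P2→P gives 5>0]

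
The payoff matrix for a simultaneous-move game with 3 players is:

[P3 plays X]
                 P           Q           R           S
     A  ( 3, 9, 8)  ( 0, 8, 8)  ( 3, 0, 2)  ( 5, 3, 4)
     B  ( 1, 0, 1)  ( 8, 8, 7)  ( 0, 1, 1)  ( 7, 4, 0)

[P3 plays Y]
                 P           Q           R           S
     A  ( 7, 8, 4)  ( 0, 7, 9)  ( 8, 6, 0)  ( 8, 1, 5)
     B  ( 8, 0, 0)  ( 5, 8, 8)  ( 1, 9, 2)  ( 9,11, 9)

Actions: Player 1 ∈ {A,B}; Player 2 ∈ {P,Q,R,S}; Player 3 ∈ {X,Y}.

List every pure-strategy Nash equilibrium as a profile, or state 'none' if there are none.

NE set: (A,P,X), (B,S,Y)

(A,P,X): NE
(A,P,Y): not NE [P1→B gives 8>7; P3→X gives 8>4]
(A,Q,X): not NE [P1→B gives 8>0; P2→P gives 9>8; P3→Y gives 9>8]
(A,Q,Y): not NE [P1→B gives 5>0; P2→P gives 8>7]
(A,R,X): not NE [P2→P gives 9>0]
(A,R,Y): not NE [P2→P gives 8>6; P3→X gives 2>0]
(A,S,X): not NE [P1→B gives 7>5; P2→P gives 9>3; P3→Y gives 5>4]
(A,S,Y): not NE [P1→B gives 9>8; P2→P gives 8>1]
(B,P,X): not NE [P1→A gives 3>1; P2→Q gives 8>0]
(B,P,Y): not NE [P2→S gives 11>0; P3→X gives 1>0]
(B,Q,X): not NE [P3→Y gives 8>7]
(B,Q,Y): not NE [P2→S gives 11>8]
(B,R,X): not NE [P1→A gives 3>0; P2→Q gives 8>1; P3→Y gives 2>1]
(B,R,Y): not NE [P1→A gives 8>1; P2→S gives 11>9]
(B,S,X): not NE [P2→Q gives 8>4; P3→Y gives 9>0]
(B,S,Y): NE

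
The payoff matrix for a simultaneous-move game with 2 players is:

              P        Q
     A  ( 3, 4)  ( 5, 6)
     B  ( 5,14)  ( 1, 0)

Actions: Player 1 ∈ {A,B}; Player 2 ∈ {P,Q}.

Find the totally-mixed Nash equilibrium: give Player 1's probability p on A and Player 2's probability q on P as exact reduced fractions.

P1 indiff ⇒ q·3+(1-q)·5 = q·5+(1-q)·1 ⇒ q(-2) = (1-q)(-4) ⇒ q = 2/3
P2 indiff ⇒ p·4+(1-p)·14 = p·6+(1-p)·0 ⇒ p(-2) = (1-p)(-14) ⇒ p = 7/8

p=7/8, q=2/3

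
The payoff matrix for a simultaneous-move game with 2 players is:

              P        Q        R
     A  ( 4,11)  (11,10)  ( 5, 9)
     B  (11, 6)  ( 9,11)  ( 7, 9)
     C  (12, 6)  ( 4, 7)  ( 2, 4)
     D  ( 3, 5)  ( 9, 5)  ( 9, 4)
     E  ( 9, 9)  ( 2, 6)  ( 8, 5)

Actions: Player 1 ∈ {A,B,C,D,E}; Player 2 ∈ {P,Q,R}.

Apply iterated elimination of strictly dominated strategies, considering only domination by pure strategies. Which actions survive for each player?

P2 drop R (Q beats it: A:10>9 B:11>9 C:7>4 D:5>4 E:6>5)
P1 drop D (A beats it: P:4>3 Q:11>9)
P1 drop E (B beats it: P:11>9 Q:9>2)
P1→{A,B,C} P2→{P,Q}

IESDS → P1:{A,B,C} P2:{P,Q}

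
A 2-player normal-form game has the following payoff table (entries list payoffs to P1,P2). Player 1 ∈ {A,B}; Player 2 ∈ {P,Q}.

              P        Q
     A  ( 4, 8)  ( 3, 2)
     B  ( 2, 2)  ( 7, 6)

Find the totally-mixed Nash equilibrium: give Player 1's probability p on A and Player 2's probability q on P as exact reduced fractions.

(p,q) = (2/5, 2/3)

P1 indiff ⇒ q·4+(1-q)·3 = q·2+(1-q)·7 ⇒ q(2) = (1-q)(4) ⇒ q = 2/3
P2 indiff ⇒ p·8+(1-p)·2 = p·2+(1-p)·6 ⇒ p(6) = (1-p)(4) ⇒ p = 2/5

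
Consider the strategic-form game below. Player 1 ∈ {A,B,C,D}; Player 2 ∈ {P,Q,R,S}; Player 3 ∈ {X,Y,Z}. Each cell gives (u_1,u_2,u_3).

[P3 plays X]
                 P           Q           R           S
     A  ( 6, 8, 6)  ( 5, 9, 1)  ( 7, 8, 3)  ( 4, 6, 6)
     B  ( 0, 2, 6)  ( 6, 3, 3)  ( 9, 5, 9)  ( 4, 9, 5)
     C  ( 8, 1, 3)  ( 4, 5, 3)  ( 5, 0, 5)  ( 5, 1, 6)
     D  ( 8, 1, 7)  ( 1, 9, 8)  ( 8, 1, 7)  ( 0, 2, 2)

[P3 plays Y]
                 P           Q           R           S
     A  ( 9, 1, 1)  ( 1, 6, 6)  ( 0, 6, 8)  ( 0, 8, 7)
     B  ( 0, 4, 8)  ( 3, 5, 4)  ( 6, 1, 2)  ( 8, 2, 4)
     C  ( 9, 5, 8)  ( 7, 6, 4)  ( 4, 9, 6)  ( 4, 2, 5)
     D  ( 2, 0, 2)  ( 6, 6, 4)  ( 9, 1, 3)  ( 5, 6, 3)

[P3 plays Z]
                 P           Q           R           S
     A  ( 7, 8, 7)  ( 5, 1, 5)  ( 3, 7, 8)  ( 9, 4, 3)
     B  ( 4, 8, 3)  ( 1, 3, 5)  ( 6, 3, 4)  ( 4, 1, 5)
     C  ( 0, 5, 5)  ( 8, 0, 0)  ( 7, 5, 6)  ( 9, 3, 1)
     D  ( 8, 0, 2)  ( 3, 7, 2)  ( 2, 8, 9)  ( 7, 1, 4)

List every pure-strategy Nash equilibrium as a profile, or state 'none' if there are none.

(A,P,X): not NE [P1→D gives 8>6; P2→Q gives 9>8; P3→Z gives 7>6]
(A,P,Y): not NE [P2→S gives 8>1; P3→Z gives 7>1]
(A,P,Z): not NE [P1→D gives 8>7]
(A,Q,X): not NE [P1→B gives 6>5; P3→Y gives 6>1]
(A,Q,Y): not NE [P1→C gives 7>1; P2→S gives 8>6]
(A,Q,Z): not NE [P1→C gives 8>5; P2→P gives 8>1; P3→Y gives 6>5]
(A,R,X): not NE [P1→B gives 9>7; P2→Q gives 9>8; P3→Z gives 8>3]
(A,R,Y): not NE [P1→D gives 9>0; P2→S gives 8>6]
(A,R,Z): not NE [P1→C gives 7>3; P2→P gives 8>7]
(A,S,X): not NE [P1→C gives 5>4; P2→Q gives 9>6; P3→Y gives 7>6]
(A,S,Y): not NE [P1→B gives 8>0]
(A,S,Z): not NE [P2→P gives 8>4; P3→Y gives 7>3]
(B,P,X): not NE [P1→D gives 8>0; P2→S gives 9>2; P3→Y gives 8>6]
(B,P,Y): not NE [P1→C gives 9>0; P2→Q gives 5>4]
(B,P,Z): not NE [P1→D gives 8>4; P3→Y gives 8>3]
(B,Q,X): not NE [P2→S gives 9>3; P3→Z gives 5>3]
(B,Q,Y): not NE [P1→C gives 7>3; P3→Z gives 5>4]
(B,Q,Z): not NE [P1→C gives 8>1; P2→P gives 8>3]
(B,R,X): not NE [P2→S gives 9>5]
(B,R,Y): not NE [P1→D gives 9>6; P2→Q gives 5>1; P3→X gives 9>2]
(B,R,Z): not NE [P1→C gives 7>6; P2→P gives 8>3; P3→X gives 9>4]
(B,S,X): not NE [P1→C gives 5>4]
(B,S,Y): not NE [P2→Q gives 5>2; P3→Z gives 5>4]
(B,S,Z): not NE [P1→C gives 9>4; P2→P gives 8>1]
(C,P,X): not NE [P2→Q gives 5>1; P3→Y gives 8>3]
(C,P,Y): not NE [P2→R gives 9>5]
(C,P,Z): not NE [P1→D gives 8>0; P3→Y gives 8>5]
(C,Q,X): not NE [P1→B gives 6>4; P3→Y gives 4>3]
(C,Q,Y): not NE [P2→R gives 9>6]
(C,Q,Z): not NE [P2→R gives 5>0; P3→Y gives 4>0]
(C,R,X): not NE [P1→B gives 9>5; P2→Q gives 5>0; P3→Z gives 6>5]
(C,R,Y): not NE [P1→D gives 9>4]
(C,R,Z): NE
(C,S,X): not NE [P2→Q gives 5>1]
(C,S,Y): not NE [P1→B gives 8>4; P2→R gives 9>2; P3→X gives 6>5]
(C,S,Z): not NE [P2→R gives 5>3; P3→X gives 6>1]
(D,P,X): not NE [P2→Q gives 9>1]
(D,P,Y): not NE [P1→C gives 9>2; P2→S gives 6>0; P3→X gives 7>2]
(D,P,Z): not NE [P2→R gives 8>0; P3→X gives 7>2]
(D,Q,X): not NE [P1→B gives 6>1]
(D,Q,Y): not NE [P1→C gives 7>6; P3→X gives 8>4]
(D,Q,Z): not NE [P1→C gives 8>3; P2→R gives 8>7; P3→X gives 8>2]
(D,R,X): not NE [P1→B gives 9>8; P2→Q gives 9>1; P3→Z gives 9>7]
(D,R,Y): not NE [P2→S gives 6>1; P3→Z gives 9>3]
(D,R,Z): not NE [P1→C gives 7>2]
(D,S,X): not NE [P1→C gives 5>0; P2→Q gives 9>2; P3→Z gives 4>2]
(D,S,Y): not NE [P1→B gives 8>5; P3→Z gives 4>3]
(D,S,Z): not NE [P1→C gives 9>7; P2→R gives 8>1]

Nash profiles: (C,R,Z)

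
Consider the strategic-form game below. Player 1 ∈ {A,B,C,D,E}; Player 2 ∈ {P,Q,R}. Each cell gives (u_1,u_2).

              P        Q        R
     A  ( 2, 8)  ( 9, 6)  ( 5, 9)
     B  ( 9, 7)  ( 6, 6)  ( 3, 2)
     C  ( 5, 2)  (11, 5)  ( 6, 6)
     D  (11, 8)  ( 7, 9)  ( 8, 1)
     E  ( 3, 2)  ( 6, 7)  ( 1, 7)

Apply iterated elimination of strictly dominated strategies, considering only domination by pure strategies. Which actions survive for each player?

Remaining: P1:{C,D} P2:{Q,R}

P1 drop A (C beats it: P:5>2 Q:11>9 R:6>5)
P1 drop B (D beats it: P:11>9 Q:7>6 R:8>3)
P1 drop E (C beats it: P:5>3 Q:11>6 R:6>1)
P2 drop P (Q beats it: C:5>2 D:9>8)
P1→{C,D} P2→{Q,R}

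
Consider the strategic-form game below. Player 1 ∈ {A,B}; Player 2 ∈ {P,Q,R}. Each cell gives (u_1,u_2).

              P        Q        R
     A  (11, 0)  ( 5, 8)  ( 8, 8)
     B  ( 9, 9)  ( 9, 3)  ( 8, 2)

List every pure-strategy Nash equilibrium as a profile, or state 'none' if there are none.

(A,P): not NE [P2→R gives 8>0]
(A,Q): not NE [P1→B gives 9>5]
(A,R): NE
(B,P): not NE [P1→A gives 11>9]
(B,Q): not NE [P2→P gives 9>3]
(B,R): not NE [P2→P gives 9>2]

NE set: (A,R)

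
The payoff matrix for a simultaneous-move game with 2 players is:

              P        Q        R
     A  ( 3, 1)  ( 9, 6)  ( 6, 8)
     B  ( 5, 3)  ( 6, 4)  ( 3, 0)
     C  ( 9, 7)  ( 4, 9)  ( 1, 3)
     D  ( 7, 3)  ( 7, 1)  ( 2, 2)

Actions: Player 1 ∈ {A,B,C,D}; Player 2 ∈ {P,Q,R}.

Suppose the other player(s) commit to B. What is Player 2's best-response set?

u_2(P vs B) = 3
u_2(Q vs B) = 4
u_2(R vs B) = 0
max payoff 4 at {Q}

argmax u_2 = {Q}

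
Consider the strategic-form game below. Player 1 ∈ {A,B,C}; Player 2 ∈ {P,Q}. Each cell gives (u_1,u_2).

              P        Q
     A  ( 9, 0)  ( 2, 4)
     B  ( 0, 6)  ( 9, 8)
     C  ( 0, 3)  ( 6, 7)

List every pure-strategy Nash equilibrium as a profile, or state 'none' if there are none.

Nash profiles: (B,Q)

(A,P): not NE [P2→Q gives 4>0]
(A,Q): not NE [P1→B gives 9>2]
(B,P): not NE [P1→A gives 9>0; P2→Q gives 8>6]
(B,Q): NE
(C,P): not NE [P1→A gives 9>0; P2→Q gives 7>3]
(C,Q): not NE [P1→B gives 9>6]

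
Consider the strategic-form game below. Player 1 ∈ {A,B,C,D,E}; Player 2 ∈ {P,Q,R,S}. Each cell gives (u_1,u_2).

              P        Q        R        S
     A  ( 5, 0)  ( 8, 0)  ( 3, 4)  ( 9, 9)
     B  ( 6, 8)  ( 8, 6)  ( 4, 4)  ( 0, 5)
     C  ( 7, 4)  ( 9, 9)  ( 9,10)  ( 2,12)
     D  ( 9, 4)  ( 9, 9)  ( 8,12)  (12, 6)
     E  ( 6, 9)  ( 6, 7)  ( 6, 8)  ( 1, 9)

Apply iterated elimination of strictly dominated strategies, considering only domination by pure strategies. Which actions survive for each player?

Survivors P1:{C,D} P2:{R,S}

P1 drop A (D beats it: P:9>5 Q:9>8 R:8>3 S:12>9)
P1 drop B (C beats it: P:7>6 Q:9>8 R:9>4 S:2>0)
P1 drop E (C beats it: P:7>6 Q:9>6 R:9>6 S:2>1)
P2 drop P (Q beats it: C:9>4 D:9>4)
P2 drop Q (R beats it: C:10>9 D:12>9)
P1→{C,D} P2→{R,S}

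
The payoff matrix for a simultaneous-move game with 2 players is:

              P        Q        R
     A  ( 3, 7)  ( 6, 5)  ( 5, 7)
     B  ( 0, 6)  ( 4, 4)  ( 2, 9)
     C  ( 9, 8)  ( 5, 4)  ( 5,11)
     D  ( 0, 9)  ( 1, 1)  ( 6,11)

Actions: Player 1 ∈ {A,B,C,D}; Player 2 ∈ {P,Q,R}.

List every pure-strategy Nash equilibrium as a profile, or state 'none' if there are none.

Nash profiles: (D,R)

(A,P): not NE [P1→C gives 9>3]
(A,Q): not NE [P2→R gives 7>5]
(A,R): not NE [P1→D gives 6>5]
(B,P): not NE [P1→C gives 9>0; P2→R gives 9>6]
(B,Q): not NE [P1→A gives 6>4; P2→R gives 9>4]
(B,R): not NE [P1→D gives 6>2]
(C,P): not NE [P2→R gives 11>8]
(C,Q): not NE [P1→A gives 6>5; P2→R gives 11>4]
(C,R): not NE [P1→D gives 6>5]
(D,P): not NE [P1→C gives 9>0; P2→R gives 11>9]
(D,Q): not NE [P1→A gives 6>1; P2→R gives 11>1]
(D,R): NE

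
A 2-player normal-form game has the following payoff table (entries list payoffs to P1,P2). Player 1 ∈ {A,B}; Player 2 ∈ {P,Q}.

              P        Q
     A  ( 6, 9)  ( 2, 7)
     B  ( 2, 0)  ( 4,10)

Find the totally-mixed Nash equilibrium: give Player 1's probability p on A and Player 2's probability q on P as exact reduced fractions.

p=5/6, q=1/3

P1 indiff ⇒ q·6+(1-q)·2 = q·2+(1-q)·4 ⇒ q(4) = (1-q)(2) ⇒ q = 1/3
P2 indiff ⇒ p·9+(1-p)·0 = p·7+(1-p)·10 ⇒ p(2) = (1-p)(10) ⇒ p = 5/6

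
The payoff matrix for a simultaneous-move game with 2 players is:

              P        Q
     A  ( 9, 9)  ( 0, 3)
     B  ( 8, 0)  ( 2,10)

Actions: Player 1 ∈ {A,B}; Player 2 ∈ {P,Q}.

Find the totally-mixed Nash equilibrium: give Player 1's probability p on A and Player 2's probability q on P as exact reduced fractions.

p=5/8, q=2/3

P1 indiff ⇒ q·9+(1-q)·0 = q·8+(1-q)·2 ⇒ q(1) = (1-q)(2) ⇒ q = 2/3
P2 indiff ⇒ p·9+(1-p)·0 = p·3+(1-p)·10 ⇒ p(6) = (1-p)(10) ⇒ p = 5/8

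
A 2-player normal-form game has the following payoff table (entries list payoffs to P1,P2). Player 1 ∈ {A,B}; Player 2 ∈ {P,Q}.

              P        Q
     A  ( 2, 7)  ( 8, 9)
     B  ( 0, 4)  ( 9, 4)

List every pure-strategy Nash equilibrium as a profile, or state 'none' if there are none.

(A,P): not NE [P2→Q gives 9>7]
(A,Q): not NE [P1→B gives 9>8]
(B,P): not NE [P1→A gives 2>0]
(B,Q): NE

Nash profiles: (B,Q)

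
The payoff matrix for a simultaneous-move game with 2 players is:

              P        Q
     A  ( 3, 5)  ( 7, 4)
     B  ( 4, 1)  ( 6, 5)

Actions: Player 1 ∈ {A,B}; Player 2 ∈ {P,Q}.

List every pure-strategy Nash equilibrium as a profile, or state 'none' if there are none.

(A,P): not NE [P1→B gives 4>3]
(A,Q): not NE [P2→P gives 5>4]
(B,P): not NE [P2→Q gives 5>1]
(B,Q): not NE [P1→A gives 7>6]

No pure NE.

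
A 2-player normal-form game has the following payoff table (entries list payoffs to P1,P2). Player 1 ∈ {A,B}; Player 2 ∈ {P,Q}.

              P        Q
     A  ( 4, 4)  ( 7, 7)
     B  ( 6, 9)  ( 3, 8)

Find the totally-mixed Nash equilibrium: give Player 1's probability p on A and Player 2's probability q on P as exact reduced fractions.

P1 indiff ⇒ q·4+(1-q)·7 = q·6+(1-q)·3 ⇒ q(-2) = (1-q)(-4) ⇒ q = 2/3
P2 indiff ⇒ p·4+(1-p)·9 = p·7+(1-p)·8 ⇒ p(-3) = (1-p)(-1) ⇒ p = 1/4

P1 mixes 1/4 on A; P2 mixes 2/3 on P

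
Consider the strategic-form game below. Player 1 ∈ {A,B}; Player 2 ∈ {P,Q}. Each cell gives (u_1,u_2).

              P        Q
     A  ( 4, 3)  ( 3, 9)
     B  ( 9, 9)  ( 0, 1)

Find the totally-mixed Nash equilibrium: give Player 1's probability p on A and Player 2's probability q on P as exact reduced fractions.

p=4/7, q=3/8

P1 indiff ⇒ q·4+(1-q)·3 = q·9+(1-q)·0 ⇒ q(-5) = (1-q)(-3) ⇒ q = 3/8
P2 indiff ⇒ p·3+(1-p)·9 = p·9+(1-p)·1 ⇒ p(-6) = (1-p)(-8) ⇒ p = 4/7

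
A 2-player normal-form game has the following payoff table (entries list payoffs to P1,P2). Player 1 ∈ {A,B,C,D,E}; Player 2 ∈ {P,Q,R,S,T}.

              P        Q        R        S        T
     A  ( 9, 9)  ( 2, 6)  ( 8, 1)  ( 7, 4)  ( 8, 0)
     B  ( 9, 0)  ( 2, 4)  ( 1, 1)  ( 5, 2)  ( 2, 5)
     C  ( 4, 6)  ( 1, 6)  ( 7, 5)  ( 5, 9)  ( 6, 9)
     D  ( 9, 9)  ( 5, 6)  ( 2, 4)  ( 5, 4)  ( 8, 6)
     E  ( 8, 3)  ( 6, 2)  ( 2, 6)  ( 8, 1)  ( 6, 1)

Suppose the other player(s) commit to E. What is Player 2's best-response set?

P2 best: {R}

u_2(P vs E) = 3
u_2(Q vs E) = 2
u_2(R vs E) = 6
u_2(S vs E) = 1
u_2(T vs E) = 1
max payoff 6 at {R}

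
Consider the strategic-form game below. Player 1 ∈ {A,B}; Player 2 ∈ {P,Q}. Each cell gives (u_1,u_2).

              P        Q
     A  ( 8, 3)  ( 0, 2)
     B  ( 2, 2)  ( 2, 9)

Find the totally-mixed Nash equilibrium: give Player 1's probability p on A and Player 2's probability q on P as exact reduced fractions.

P1 mixes 7/8 on A; P2 mixes 1/4 on P

P1 indiff ⇒ q·8+(1-q)·0 = q·2+(1-q)·2 ⇒ q(6) = (1-q)(2) ⇒ q = 1/4
P2 indiff ⇒ p·3+(1-p)·2 = p·2+(1-p)·9 ⇒ p(1) = (1-p)(7) ⇒ p = 7/8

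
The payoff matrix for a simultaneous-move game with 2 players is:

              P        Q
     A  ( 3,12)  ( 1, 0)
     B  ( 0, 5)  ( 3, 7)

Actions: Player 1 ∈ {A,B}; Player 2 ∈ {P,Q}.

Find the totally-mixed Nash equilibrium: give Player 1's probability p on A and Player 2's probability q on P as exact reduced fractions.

P1 indiff ⇒ q·3+(1-q)·1 = q·0+(1-q)·3 ⇒ q(3) = (1-q)(2) ⇒ q = 2/5
P2 indiff ⇒ p·12+(1-p)·5 = p·0+(1-p)·7 ⇒ p(12) = (1-p)(2) ⇒ p = 1/7

p=1/7, q=2/5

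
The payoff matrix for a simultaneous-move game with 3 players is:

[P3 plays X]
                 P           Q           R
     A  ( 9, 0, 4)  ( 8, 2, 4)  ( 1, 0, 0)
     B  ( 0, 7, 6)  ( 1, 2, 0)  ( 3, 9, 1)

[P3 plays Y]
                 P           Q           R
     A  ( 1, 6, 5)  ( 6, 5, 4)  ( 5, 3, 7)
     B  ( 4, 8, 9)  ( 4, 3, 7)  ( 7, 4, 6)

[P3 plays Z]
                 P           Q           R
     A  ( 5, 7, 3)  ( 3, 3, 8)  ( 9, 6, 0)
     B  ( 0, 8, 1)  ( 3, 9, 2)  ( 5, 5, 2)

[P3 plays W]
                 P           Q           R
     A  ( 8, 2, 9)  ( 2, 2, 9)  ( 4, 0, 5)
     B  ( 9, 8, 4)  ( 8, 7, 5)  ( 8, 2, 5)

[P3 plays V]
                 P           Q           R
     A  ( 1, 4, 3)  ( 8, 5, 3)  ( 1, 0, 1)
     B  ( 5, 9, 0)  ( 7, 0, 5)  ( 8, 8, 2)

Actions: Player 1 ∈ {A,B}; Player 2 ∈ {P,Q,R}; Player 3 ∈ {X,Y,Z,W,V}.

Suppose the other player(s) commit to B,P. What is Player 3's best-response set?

P3 best: {Y}

u_3(X vs B,P) = 6
u_3(Y vs B,P) = 9
u_3(Z vs B,P) = 1
u_3(W vs B,P) = 4
u_3(V vs B,P) = 0
max payoff 9 at {Y}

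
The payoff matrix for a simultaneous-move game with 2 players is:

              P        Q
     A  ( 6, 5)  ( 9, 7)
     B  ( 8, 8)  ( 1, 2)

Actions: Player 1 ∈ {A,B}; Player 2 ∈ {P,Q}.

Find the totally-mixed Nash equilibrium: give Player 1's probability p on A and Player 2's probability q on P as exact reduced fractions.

P1 indiff ⇒ q·6+(1-q)·9 = q·8+(1-q)·1 ⇒ q(-2) = (1-q)(-8) ⇒ q = 4/5
P2 indiff ⇒ p·5+(1-p)·8 = p·7+(1-p)·2 ⇒ p(-2) = (1-p)(-6) ⇒ p = 3/4

P1 mixes 3/4 on A; P2 mixes 4/5 on P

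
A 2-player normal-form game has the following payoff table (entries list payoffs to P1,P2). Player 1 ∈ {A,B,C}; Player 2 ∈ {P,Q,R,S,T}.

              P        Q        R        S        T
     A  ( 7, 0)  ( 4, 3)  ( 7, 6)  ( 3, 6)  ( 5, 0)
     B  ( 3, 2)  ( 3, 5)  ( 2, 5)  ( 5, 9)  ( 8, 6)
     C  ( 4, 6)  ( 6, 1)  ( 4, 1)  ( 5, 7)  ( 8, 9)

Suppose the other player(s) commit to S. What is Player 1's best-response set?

u_1(A vs S) = 3
u_1(B vs S) = 5
u_1(C vs S) = 5
max payoff 5 at {B,C}

argmax u_1 = {B,C}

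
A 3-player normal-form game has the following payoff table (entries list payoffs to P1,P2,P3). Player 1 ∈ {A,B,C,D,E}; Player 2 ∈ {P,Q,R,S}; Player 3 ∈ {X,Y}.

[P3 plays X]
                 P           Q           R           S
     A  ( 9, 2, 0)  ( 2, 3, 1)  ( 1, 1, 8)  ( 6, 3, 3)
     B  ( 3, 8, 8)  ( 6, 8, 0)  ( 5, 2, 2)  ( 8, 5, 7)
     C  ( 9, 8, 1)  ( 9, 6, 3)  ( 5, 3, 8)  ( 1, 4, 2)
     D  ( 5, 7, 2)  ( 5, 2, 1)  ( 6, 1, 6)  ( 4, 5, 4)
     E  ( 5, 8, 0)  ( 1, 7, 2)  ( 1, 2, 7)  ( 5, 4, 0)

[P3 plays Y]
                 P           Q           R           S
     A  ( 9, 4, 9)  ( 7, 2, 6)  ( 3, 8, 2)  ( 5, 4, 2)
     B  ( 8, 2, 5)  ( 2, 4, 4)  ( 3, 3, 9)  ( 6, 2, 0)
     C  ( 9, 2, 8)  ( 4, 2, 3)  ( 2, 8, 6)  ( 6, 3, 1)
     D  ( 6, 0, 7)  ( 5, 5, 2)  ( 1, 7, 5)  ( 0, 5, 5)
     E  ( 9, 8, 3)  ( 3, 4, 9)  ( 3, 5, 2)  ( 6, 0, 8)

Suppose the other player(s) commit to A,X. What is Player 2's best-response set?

u_2(P vs A,X) = 2
u_2(Q vs A,X) = 3
u_2(R vs A,X) = 1
u_2(S vs A,X) = 3
max payoff 3 at {Q,S}

P2 best: {Q,S}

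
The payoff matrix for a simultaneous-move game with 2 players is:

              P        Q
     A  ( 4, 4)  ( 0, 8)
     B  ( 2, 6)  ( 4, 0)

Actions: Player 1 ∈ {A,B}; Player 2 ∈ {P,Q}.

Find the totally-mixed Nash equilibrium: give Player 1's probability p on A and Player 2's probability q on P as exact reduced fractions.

P1 indiff ⇒ q·4+(1-q)·0 = q·2+(1-q)·4 ⇒ q(2) = (1-q)(4) ⇒ q = 2/3
P2 indiff ⇒ p·4+(1-p)·6 = p·8+(1-p)·0 ⇒ p(-4) = (1-p)(-6) ⇒ p = 3/5

(p,q) = (3/5, 2/3)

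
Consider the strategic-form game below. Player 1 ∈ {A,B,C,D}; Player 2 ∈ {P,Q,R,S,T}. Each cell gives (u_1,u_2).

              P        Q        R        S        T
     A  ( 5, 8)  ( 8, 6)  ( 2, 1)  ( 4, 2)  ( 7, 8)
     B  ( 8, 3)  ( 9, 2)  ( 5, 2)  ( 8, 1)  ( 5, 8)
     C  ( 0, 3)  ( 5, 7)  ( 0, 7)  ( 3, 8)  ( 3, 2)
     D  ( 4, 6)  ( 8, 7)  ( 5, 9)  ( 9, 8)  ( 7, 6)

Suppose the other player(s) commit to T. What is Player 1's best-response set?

BR_1 = {A,D}

u_1(A vs T) = 7
u_1(B vs T) = 5
u_1(C vs T) = 3
u_1(D vs T) = 7
max payoff 7 at {A,D}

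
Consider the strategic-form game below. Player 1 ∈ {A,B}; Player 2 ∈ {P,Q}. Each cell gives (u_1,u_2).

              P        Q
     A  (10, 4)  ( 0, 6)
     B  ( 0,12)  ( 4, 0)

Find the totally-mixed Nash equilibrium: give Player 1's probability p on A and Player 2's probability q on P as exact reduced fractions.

P1 indiff ⇒ q·10+(1-q)·0 = q·0+(1-q)·4 ⇒ q(10) = (1-q)(4) ⇒ q = 2/7
P2 indiff ⇒ p·4+(1-p)·12 = p·6+(1-p)·0 ⇒ p(-2) = (1-p)(-12) ⇒ p = 6/7

p=6/7, q=2/7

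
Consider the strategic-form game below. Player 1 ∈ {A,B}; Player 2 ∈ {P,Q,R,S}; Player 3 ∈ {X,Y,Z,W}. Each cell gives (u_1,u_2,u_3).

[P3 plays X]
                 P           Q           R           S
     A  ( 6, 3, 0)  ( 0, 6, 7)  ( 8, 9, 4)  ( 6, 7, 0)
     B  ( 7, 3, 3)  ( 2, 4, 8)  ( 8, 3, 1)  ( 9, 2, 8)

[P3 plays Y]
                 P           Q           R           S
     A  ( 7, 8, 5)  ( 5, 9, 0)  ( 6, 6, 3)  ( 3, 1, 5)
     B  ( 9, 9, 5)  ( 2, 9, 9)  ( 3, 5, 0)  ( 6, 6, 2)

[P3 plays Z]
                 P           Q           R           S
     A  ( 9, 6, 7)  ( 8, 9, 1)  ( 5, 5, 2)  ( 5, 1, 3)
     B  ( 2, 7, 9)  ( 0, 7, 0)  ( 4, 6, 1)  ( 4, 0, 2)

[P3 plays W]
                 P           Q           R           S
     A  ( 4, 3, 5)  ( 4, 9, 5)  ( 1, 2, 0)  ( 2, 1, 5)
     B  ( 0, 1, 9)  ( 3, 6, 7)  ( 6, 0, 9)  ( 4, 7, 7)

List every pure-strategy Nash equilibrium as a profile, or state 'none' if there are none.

Nash profiles: (A,R,X)

(A,P,X): not NE [P1→B gives 7>6; P2→R gives 9>3; P3→Z gives 7>0]
(A,P,Y): not NE [P1→B gives 9>7; P2→Q gives 9>8; P3→Z gives 7>5]
(A,P,Z): not NE [P2→Q gives 9>6]
(A,P,W): not NE [P2→Q gives 9>3; P3→Z gives 7>5]
(A,Q,X): not NE [P1→B gives 2>0; P2→R gives 9>6]
(A,Q,Y): not NE [P3→X gives 7>0]
(A,Q,Z): not NE [P3→X gives 7>1]
(A,Q,W): not NE [P3→X gives 7>5]
(A,R,X): NE
(A,R,Y): not NE [P2→Q gives 9>6; P3→X gives 4>3]
(A,R,Z): not NE [P2→Q gives 9>5; P3→X gives 4>2]
(A,R,W): not NE [P1→B gives 6>1; P2→Q gives 9>2; P3→X gives 4>0]
(A,S,X): not NE [P1→B gives 9>6; P2→R gives 9>7; P3→W gives 5>0]
(A,S,Y): not NE [P1→B gives 6>3; P2→Q gives 9>1]
(A,S,Z): not NE [P2→Q gives 9>1; P3→W gives 5>3]
(A,S,W): not NE [P1→B gives 4>2; P2→Q gives 9>1]
(B,P,X): not NE [P2→Q gives 4>3; P3→W gives 9>3]
(B,P,Y): not NE [P3→W gives 9>5]
(B,P,Z): not NE [P1→A gives 9>2]
(B,P,W): not NE [P1→A gives 4>0; P2→S gives 7>1]
(B,Q,X): not NE [P3→Y gives 9>8]
(B,Q,Y): not NE [P1→A gives 5>2]
(B,Q,Z): not NE [P1→A gives 8>0; P3→Y gives 9>0]
(B,Q,W): not NE [P1→A gives 4>3; P2→S gives 7>6; P3→Y gives 9>7]
(B,R,X): not NE [P2→Q gives 4>3; P3→W gives 9>1]
(B,R,Y): not NE [P1→A gives 6>3; P2→Q gives 9>5; P3→W gives 9>0]
(B,R,Z): not NE [P1→A gives 5>4; P2→Q gives 7>6; P3→W gives 9>1]
(B,R,W): not NE [P2→S gives 7>0]
(B,S,X): not NE [P2→Q gives 4>2]
(B,S,Y): not NE [P2→Q gives 9>6; P3→X gives 8>2]
(B,S,Z): not NE [P1→A gives 5>4; P2→Q gives 7>0; P3→X gives 8>2]
(B,S,W): not NE [P3→X gives 8>7]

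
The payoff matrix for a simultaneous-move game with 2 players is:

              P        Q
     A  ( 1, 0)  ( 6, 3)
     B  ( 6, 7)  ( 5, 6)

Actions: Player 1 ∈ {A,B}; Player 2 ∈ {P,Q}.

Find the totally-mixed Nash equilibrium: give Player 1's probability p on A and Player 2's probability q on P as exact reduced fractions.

P1 mixes 1/4 on A; P2 mixes 1/6 on P

P1 indiff ⇒ q·1+(1-q)·6 = q·6+(1-q)·5 ⇒ q(-5) = (1-q)(-1) ⇒ q = 1/6
P2 indiff ⇒ p·0+(1-p)·7 = p·3+(1-p)·6 ⇒ p(-3) = (1-p)(-1) ⇒ p = 1/4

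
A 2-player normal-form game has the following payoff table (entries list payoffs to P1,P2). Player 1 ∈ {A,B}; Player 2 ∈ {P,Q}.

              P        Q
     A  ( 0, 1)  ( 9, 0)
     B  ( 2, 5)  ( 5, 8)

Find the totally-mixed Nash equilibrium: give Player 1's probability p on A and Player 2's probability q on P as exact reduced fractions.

p=3/4, q=2/3

P1 indiff ⇒ q·0+(1-q)·9 = q·2+(1-q)·5 ⇒ q(-2) = (1-q)(-4) ⇒ q = 2/3
P2 indiff ⇒ p·1+(1-p)·5 = p·0+(1-p)·8 ⇒ p(1) = (1-p)(3) ⇒ p = 3/4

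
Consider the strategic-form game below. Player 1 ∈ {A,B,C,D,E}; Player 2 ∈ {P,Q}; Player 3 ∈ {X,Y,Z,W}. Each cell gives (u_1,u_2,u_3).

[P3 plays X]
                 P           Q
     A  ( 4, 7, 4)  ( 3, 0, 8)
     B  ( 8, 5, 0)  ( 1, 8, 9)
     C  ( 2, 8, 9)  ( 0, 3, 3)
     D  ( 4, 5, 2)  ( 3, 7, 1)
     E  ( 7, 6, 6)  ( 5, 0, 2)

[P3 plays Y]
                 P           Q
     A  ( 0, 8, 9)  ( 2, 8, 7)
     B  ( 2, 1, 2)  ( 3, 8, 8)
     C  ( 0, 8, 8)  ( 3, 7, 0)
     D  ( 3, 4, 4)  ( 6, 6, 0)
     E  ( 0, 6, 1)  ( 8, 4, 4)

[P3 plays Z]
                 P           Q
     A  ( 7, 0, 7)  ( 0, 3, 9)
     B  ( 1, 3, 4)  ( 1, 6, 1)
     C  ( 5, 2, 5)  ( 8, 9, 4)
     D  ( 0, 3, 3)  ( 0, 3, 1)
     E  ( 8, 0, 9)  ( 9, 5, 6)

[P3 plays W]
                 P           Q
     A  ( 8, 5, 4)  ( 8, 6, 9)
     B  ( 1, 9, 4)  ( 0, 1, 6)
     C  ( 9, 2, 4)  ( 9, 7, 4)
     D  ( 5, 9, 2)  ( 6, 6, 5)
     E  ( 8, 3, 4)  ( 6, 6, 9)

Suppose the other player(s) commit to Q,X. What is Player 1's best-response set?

u_1(A vs Q,X) = 3
u_1(B vs Q,X) = 1
u_1(C vs Q,X) = 0
u_1(D vs Q,X) = 3
u_1(E vs Q,X) = 5
max payoff 5 at {E}

BR_1 = {E}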